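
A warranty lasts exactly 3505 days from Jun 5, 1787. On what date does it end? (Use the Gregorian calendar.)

January 8, 1797

+366 (one year; includes Feb 29, 1788) → Jun 5, 1788 (3139 left).
+365 (one year) → Jun 5, 1789 (2774 left).
+365 (one year) → Jun 5, 1790 (2409 left).
+365 (one year) → Jun 5, 1791 (2044 left).
+366 (one year; includes Feb 29, 1792) → Jun 5, 1792 (1678 left).
+365 (one year) → Jun 5, 1793 (1313 left).
+365 (one year) → Jun 5, 1794 (948 left).
+365 (one year) → Jun 5, 1795 (583 left).
+366 (one year; includes Feb 29, 1796) → Jun 5, 1796 (217 left).
Jun has 30 days: +26 → Jul 1, 1796 (191 left).
Jul has 31 days: +31 → Aug 1, 1796 (160 left).
Aug has 31 days: +31 → Sep 1, 1796 (129 left).
Sep has 30 days: +30 → Oct 1, 1796 (99 left).
Oct has 31 days: +31 → Nov 1, 1796 (68 left).
Nov has 30 days: +30 → Dec 1, 1796 (38 left).
Dec has 31 days: +31 → Jan 1, 1797 (7 left).
+7 → Jan 8, 1797.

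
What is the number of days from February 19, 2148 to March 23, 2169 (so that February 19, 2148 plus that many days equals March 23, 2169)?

Feb 19, 2148 → Feb 19, 2149: 366 days (Feb 29, 2148 is in that span).
Feb 19, 2149 → Feb 19, 2150: 365 days.
Feb 19, 2150 → Feb 19, 2151: 365 days.
Feb 19, 2151 → Feb 19, 2152: 365 days.
Feb 19, 2152 → Feb 19, 2153: 366 days (Feb 29, 2152 is in that span).
Feb 19, 2153 → Feb 19, 2154: 365 days.
Feb 19, 2154 → Feb 19, 2155: 365 days.
Feb 19, 2155 → Feb 19, 2156: 365 days.
Feb 19, 2156 → Feb 19, 2157: 366 days (Feb 29, 2156 is in that span).
Feb 19, 2157 → Feb 19, 2158: 365 days.
Feb 19, 2158 → Feb 19, 2159: 365 days.
Feb 19, 2159 → Feb 19, 2160: 365 days.
Feb 19, 2160 → Feb 19, 2161: 366 days (Feb 29, 2160 is in that span).
Feb 19, 2161 → Feb 19, 2162: 365 days.
Feb 19, 2162 → Feb 19, 2163: 365 days.
Feb 19, 2163 → Feb 19, 2164: 365 days.
Feb 19, 2164 → Feb 19, 2165: 366 days (Feb 29, 2164 is in that span).
Feb 19, 2165 → Feb 19, 2166: 365 days.
Feb 19, 2166 → Feb 19, 2167: 365 days.
Feb 19, 2167 → Feb 19, 2168: 365 days.
Feb 19, 2168 → Mar 19, 2168: 29 days (February has 29).
Mar 19, 2168 → Apr 19, 2168: 31 days (March has 31).
Apr 19, 2168 → May 19, 2168: 30 days (April has 30).
May 19, 2168 → Jun 19, 2168: 31 days (May has 31).
Jun 19, 2168 → Jul 19, 2168: 30 days (June has 30).
Jul 19, 2168 → Aug 19, 2168: 31 days (July has 31).
Aug 19, 2168 → Sep 19, 2168: 31 days (August has 31).
Sep 19, 2168 → Oct 19, 2168: 30 days (September has 30).
Oct 19, 2168 → Nov 19, 2168: 31 days (October has 31).
Nov 19, 2168 → Dec 19, 2168: 30 days (November has 30).
Dec 19, 2168 → Jan 19, 2169: 31 days (December has 31).
Jan 19, 2169 → Feb 19, 2169: 31 days (January has 31).
Feb 19, 2169 → Mar 19, 2169: 28 days (February has 28).
Mar 19, 2169 → Mar 23, 2169: 4 days.
Total: 7703 days.

7703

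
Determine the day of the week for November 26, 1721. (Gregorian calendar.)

Wednesday

Doomsday rule: the anchor day for the 1700s is Sunday. For year 21: 21÷12 = 1 r 9, and 9÷4 = 2, so 1+9+2 = 12.
Sunday + 12 ≡ Friday — that's 1721's doomsday.
In November the doomsday date is Nov 7.
Nov 26 is 19 days after Nov 7; 19 mod 7 = 5, so Friday + 5 = Wednesday.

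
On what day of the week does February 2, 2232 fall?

Thursday

Doomsday rule: the anchor day for the 2200s is Friday. For year 32: 32÷12 = 2 r 8, and 8÷4 = 2, so 2+8+2 = 12.
Friday + 12 ≡ Wednesday — that's 2232's doomsday.
In February the doomsday date is Feb 29 (2232 is a leap year (divisible by 4)).
Feb 2 is 27 days before Feb 29; 27 mod 7 = 6, so Wednesday − 6 = Thursday.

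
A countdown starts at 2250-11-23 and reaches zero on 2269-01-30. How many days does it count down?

Nov 23, 2250 → Nov 23, 2251: 365 days.
Nov 23, 2251 → Nov 23, 2252: 366 days (Feb 29, 2252 is in that span).
Nov 23, 2252 → Nov 23, 2253: 365 days.
Nov 23, 2253 → Nov 23, 2254: 365 days.
Nov 23, 2254 → Nov 23, 2255: 365 days.
Nov 23, 2255 → Nov 23, 2256: 366 days (Feb 29, 2256 is in that span).
Nov 23, 2256 → Nov 23, 2257: 365 days.
Nov 23, 2257 → Nov 23, 2258: 365 days.
Nov 23, 2258 → Nov 23, 2259: 365 days.
Nov 23, 2259 → Nov 23, 2260: 366 days (Feb 29, 2260 is in that span).
Nov 23, 2260 → Nov 23, 2261: 365 days.
Nov 23, 2261 → Nov 23, 2262: 365 days.
Nov 23, 2262 → Nov 23, 2263: 365 days.
Nov 23, 2263 → Nov 23, 2264: 366 days (Feb 29, 2264 is in that span).
Nov 23, 2264 → Nov 23, 2265: 365 days.
Nov 23, 2265 → Nov 23, 2266: 365 days.
Nov 23, 2266 → Nov 23, 2267: 365 days.
Nov 23, 2267 → Nov 23, 2268: 366 days (Feb 29, 2268 is in that span).
Nov 23, 2268 → Dec 23, 2268: 30 days (November has 30).
Dec 23, 2268 → Jan 23, 2269: 31 days (December has 31).
Jan 23, 2269 → Jan 30, 2269: 7 days.
Total: 6643 days.

6643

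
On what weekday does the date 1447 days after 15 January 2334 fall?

First find the weekday of Jan 15, 2334. Doomsday rule: the anchor day for the 2300s is Wednesday. For year 34: 34÷12 = 2 r 10, and 10÷4 = 2, so 2+10+2 = 14.
Wednesday + 14 ≡ Wednesday — that's 2334's doomsday.
In January the doomsday date is Jan 3 (2334 is not a leap year).
Jan 15 is 12 days after Jan 3; 12 mod 7 = 5, so Wednesday + 5 = Monday.
1447 mod 7 = 5, so 1447 days after a Monday is Monday + 5 = Saturday.

Saturday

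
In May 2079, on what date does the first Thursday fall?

May 1, 2079 is a Monday.
The first Thursday is therefore May 4 (3 days later).

May 4, 2079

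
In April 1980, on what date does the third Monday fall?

April 1, 1980 is a Tuesday.
The first Monday is therefore April 7 (6 days later).
The third Monday is 7 + 2×7 = April 21.

April 21, 1980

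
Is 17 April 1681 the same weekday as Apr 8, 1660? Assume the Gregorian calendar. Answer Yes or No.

From Apr 8, 1660 to Apr 17, 1681 is 7679 days.
7679 mod 7 = 0, so they are the same weekday.
(Apr 8, 1660 is a Thursday; Apr 17, 1681 is a Thursday.)

Yes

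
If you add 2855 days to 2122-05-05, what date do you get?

February 27, 2130

+365 (one year) → May 5, 2123 (2490 left).
+366 (one year; includes Feb 29, 2124) → May 5, 2124 (2124 left).
+365 (one year) → May 5, 2125 (1759 left).
+365 (one year) → May 5, 2126 (1394 left).
+365 (one year) → May 5, 2127 (1029 left).
+366 (one year; includes Feb 29, 2128) → May 5, 2128 (663 left).
+365 (one year) → May 5, 2129 (298 left).
May has 31 days: +27 → Jun 1, 2129 (271 left).
Jun has 30 days: +30 → Jul 1, 2129 (241 left).
Jul has 31 days: +31 → Aug 1, 2129 (210 left).
Aug has 31 days: +31 → Sep 1, 2129 (179 left).
Sep has 30 days: +30 → Oct 1, 2129 (149 left).
Oct has 31 days: +31 → Nov 1, 2129 (118 left).
Nov has 30 days: +30 → Dec 1, 2129 (88 left).
Dec has 31 days: +31 → Jan 1, 2130 (57 left).
Jan has 31 days: +31 → Feb 1, 2130 (26 left).
+26 → Feb 27, 2130.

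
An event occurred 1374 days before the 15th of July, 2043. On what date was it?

October 10, 2039

−365 (one year) → Jul 15, 2042 (1009 left).
−365 (one year) → Jul 15, 2041 (644 left).
−365 (one year) → Jul 15, 2040 (279 left).
−15 → Jun 30, 2040 (end of Jun, 30 days; 264 left).
−30 → May 31, 2040 (end of May, 31 days; 234 left).
−31 → Apr 30, 2040 (end of Apr, 30 days; 203 left).
−30 → Mar 31, 2040 (end of Mar, 31 days; 173 left).
−31 → Feb 29, 2040 (end of Feb, 29 days; 142 left).
−29 → Jan 31, 2040 (end of Jan, 31 days; 113 left).
−31 → Dec 31, 2039 (end of Dec, 31 days; 82 left).
−31 → Nov 30, 2039 (end of Nov, 30 days; 51 left).
−30 → Oct 31, 2039 (end of Oct, 31 days; 21 left).
−21 → Oct 10, 2039.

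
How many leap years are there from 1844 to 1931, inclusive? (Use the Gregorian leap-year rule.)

21

Multiples of 4 in [1844,1931]: 22.
Of those, multiples of 100: 1 (not leap unless ÷400).
Multiples of 400: 0.
Leap years = 22 − 1 + 0 = 21.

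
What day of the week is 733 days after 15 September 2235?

Sunday

Sep 15, 2235 is a Tuesday.
733 mod 7 = 5, so 733 days after a Tuesday is Tuesday + 5 = Sunday.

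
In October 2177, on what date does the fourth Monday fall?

October 1, 2177 is a Wednesday.
The first Monday is therefore October 6 (5 days later).
The fourth Monday is 6 + 3×7 = October 27.

October 27, 2177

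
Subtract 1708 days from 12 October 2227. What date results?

−365 (one year) → Oct 12, 2226 (1343 left).
−365 (one year) → Oct 12, 2225 (978 left).
−365 (one year) → Oct 12, 2224 (613 left).
−366 (one year; includes Feb 29, 2224) → Oct 12, 2223 (247 left).
−12 → Sep 30, 2223 (end of Sep, 30 days; 235 left).
−30 → Aug 31, 2223 (end of Aug, 31 days; 205 left).
−31 → Jul 31, 2223 (end of Jul, 31 days; 174 left).
−31 → Jun 30, 2223 (end of Jun, 30 days; 143 left).
−30 → May 31, 2223 (end of May, 31 days; 113 left).
−31 → Apr 30, 2223 (end of Apr, 30 days; 82 left).
−30 → Mar 31, 2223 (end of Mar, 31 days; 52 left).
−31 → Feb 28, 2223 (end of Feb, 28 days; 21 left).
−21 → Feb 7, 2223.

February 7, 2223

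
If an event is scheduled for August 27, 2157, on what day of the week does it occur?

Saturday

Doomsday rule: the anchor day for the 2100s is Sunday. For year 57: 57÷12 = 4 r 9, and 9÷4 = 2, so 4+9+2 = 15.
Sunday + 15 ≡ Monday — that's 2157's doomsday.
In August the doomsday date is Aug 8.
Aug 27 is 19 days after Aug 8; 19 mod 7 = 5, so Monday + 5 = Saturday.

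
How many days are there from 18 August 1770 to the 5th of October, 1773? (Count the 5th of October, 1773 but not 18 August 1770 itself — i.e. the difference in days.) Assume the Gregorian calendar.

Aug 18, 1770 → Aug 18, 1771: 365 days.
Aug 18, 1771 → Aug 18, 1772: 366 days (Feb 29, 1772 is in that span).
Aug 18, 1772 → Aug 18, 1773: 365 days.
Aug 18, 1773 → Sep 18, 1773: 31 days (August has 31).
Sep 18, 1773 → Oct 5, 1773: 17 days.
Total: 1144 days.

1144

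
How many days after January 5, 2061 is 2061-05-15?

Jan 5, 2061 → Feb 5, 2061: 31 days (January has 31).
Feb 5, 2061 → Mar 5, 2061: 28 days (February has 28).
Mar 5, 2061 → Apr 5, 2061: 31 days (March has 31).
Apr 5, 2061 → May 5, 2061: 30 days (April has 30).
May 5, 2061 → May 15, 2061: 10 days.
Total: 130 days.

130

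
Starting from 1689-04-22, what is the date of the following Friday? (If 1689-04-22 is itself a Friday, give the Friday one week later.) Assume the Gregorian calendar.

Apr 22, 1689 is a Friday.
From Friday to the next Friday is 7 days.
Apr 22, 1689 + 7 = Apr 29, 1689.

April 29, 1689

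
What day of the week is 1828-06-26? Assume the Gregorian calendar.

Thursday

Doomsday rule: the anchor day for the 1800s is Friday. For year 28: 28÷12 = 2 r 4, and 4÷4 = 1, so 2+4+1 = 7.
Friday + 7 ≡ Friday — that's 1828's doomsday.
In June the doomsday date is Jun 6.
Jun 26 is 20 days after Jun 6; 20 mod 7 = 6, so Friday + 6 = Thursday.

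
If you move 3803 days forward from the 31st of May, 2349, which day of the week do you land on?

Thursday

First find the weekday of May 31, 2349. Doomsday rule: the anchor day for the 2300s is Wednesday. For year 49: 49÷12 = 4 r 1, and 1÷4 = 0, so 4+1+0 = 5.
Wednesday + 5 ≡ Monday — that's 2349's doomsday.
In May the doomsday date is May 9.
May 31 is 22 days after May 9; 22 mod 7 = 1, so Monday + 1 = Tuesday.
3803 mod 7 = 2, so 3803 days after a Tuesday is Tuesday + 2 = Thursday.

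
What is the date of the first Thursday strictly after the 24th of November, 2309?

November 25, 2309

Nov 24, 2309 is a Wednesday.
From Wednesday to the next Thursday is 1 day.
Nov 24, 2309 + 1 = Nov 25, 2309.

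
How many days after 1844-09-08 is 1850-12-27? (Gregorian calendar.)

Sep 8, 1844 → Sep 8, 1845: 365 days.
Sep 8, 1845 → Sep 8, 1846: 365 days.
Sep 8, 1846 → Sep 8, 1847: 365 days.
Sep 8, 1847 → Sep 8, 1848: 366 days (Feb 29, 1848 is in that span).
Sep 8, 1848 → Sep 8, 1849: 365 days.
Sep 8, 1849 → Sep 8, 1850: 365 days.
Sep 8, 1850 → Oct 8, 1850: 30 days (September has 30).
Oct 8, 1850 → Nov 8, 1850: 31 days (October has 31).
Nov 8, 1850 → Dec 8, 1850: 30 days (November has 30).
Dec 8, 1850 → Dec 27, 1850: 19 days.
Total: 2301 days.

2301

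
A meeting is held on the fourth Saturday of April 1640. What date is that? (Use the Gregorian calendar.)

April 28, 1640

April 1, 1640 is a Sunday.
The first Saturday is therefore April 7 (6 days later).
The fourth Saturday is 7 + 3×7 = April 28.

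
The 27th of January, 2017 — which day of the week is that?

Friday

January 1, 2017 is a Sunday.
Jan 1, 2017 → Jan 27, 2017: 26 days.
Total: 26 days.
26 mod 7 = 5, so Sunday + 5 = Friday.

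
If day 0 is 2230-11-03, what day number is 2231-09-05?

306

Nov 3, 2230 → Dec 3, 2230: 30 days (November has 30).
Dec 3, 2230 → Jan 3, 2231: 31 days (December has 31).
Jan 3, 2231 → Feb 3, 2231: 31 days (January has 31).
Feb 3, 2231 → Mar 3, 2231: 28 days (February has 28).
Mar 3, 2231 → Apr 3, 2231: 31 days (March has 31).
Apr 3, 2231 → May 3, 2231: 30 days (April has 30).
May 3, 2231 → Jun 3, 2231: 31 days (May has 31).
Jun 3, 2231 → Jul 3, 2231: 30 days (June has 30).
Jul 3, 2231 → Aug 3, 2231: 31 days (July has 31).
Aug 3, 2231 → Sep 3, 2231: 31 days (August has 31).
Sep 3, 2231 → Sep 5, 2231: 2 days.
Total: 306 days.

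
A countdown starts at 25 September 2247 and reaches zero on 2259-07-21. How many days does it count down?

4317

Sep 25, 2247 → Sep 25, 2248: 366 days (Feb 29, 2248 is in that span).
Sep 25, 2248 → Sep 25, 2249: 365 days.
Sep 25, 2249 → Sep 25, 2250: 365 days.
Sep 25, 2250 → Sep 25, 2251: 365 days.
Sep 25, 2251 → Sep 25, 2252: 366 days (Feb 29, 2252 is in that span).
Sep 25, 2252 → Sep 25, 2253: 365 days.
Sep 25, 2253 → Sep 25, 2254: 365 days.
Sep 25, 2254 → Sep 25, 2255: 365 days.
Sep 25, 2255 → Sep 25, 2256: 366 days (Feb 29, 2256 is in that span).
Sep 25, 2256 → Sep 25, 2257: 365 days.
Sep 25, 2257 → Sep 25, 2258: 365 days.
Sep 25, 2258 → Oct 25, 2258: 30 days (September has 30).
Oct 25, 2258 → Nov 25, 2258: 31 days (October has 31).
Nov 25, 2258 → Dec 25, 2258: 30 days (November has 30).
Dec 25, 2258 → Jan 25, 2259: 31 days (December has 31).
Jan 25, 2259 → Feb 25, 2259: 31 days (January has 31).
Feb 25, 2259 → Mar 25, 2259: 28 days (February has 28).
Mar 25, 2259 → Apr 25, 2259: 31 days (March has 31).
Apr 25, 2259 → May 25, 2259: 30 days (April has 30).
May 25, 2259 → Jun 25, 2259: 31 days (May has 31).
Jun 25, 2259 → Jul 21, 2259: 26 days.
Total: 4317 days.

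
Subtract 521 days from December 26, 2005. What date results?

July 23, 2004

−365 (one year) → Dec 26, 2004 (156 left).
−26 → Nov 30, 2004 (end of Nov, 30 days; 130 left).
−30 → Oct 31, 2004 (end of Oct, 31 days; 100 left).
−31 → Sep 30, 2004 (end of Sep, 30 days; 69 left).
−30 → Aug 31, 2004 (end of Aug, 31 days; 39 left).
−31 → Jul 31, 2004 (end of Jul, 31 days; 8 left).
−8 → Jul 23, 2004.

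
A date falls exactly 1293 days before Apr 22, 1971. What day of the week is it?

First find the weekday of Apr 22, 1971. Doomsday rule: the anchor day for the 1900s is Wednesday. For year 71: 71÷12 = 5 r 11, and 11÷4 = 2, so 5+11+2 = 18.
Wednesday + 18 ≡ Sunday — that's 1971's doomsday.
In April the doomsday date is Apr 4.
Apr 22 is 18 days after Apr 4; 18 mod 7 = 4, so Sunday + 4 = Thursday.
1293 mod 7 = 5, so 1293 days before a Thursday is Thursday − 5 = Saturday.

Saturday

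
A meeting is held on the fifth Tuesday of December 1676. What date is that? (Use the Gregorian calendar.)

December 29, 1676

December 1, 1676 is a Tuesday.
The first Tuesday is therefore December 1 (same day).
The fifth Tuesday is 1 + 4×7 = December 29.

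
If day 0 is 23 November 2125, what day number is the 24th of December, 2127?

Nov 23, 2125 → Nov 23, 2126: 365 days.
Nov 23, 2126 → Dec 23, 2126: 30 days (November has 30).
Dec 23, 2126 → Jan 23, 2127: 31 days (December has 31).
Jan 23, 2127 → Feb 23, 2127: 31 days (January has 31).
Feb 23, 2127 → Mar 23, 2127: 28 days (February has 28).
Mar 23, 2127 → Apr 23, 2127: 31 days (March has 31).
Apr 23, 2127 → May 23, 2127: 30 days (April has 30).
May 23, 2127 → Jun 23, 2127: 31 days (May has 31).
Jun 23, 2127 → Jul 23, 2127: 30 days (June has 30).
Jul 23, 2127 → Aug 23, 2127: 31 days (July has 31).
Aug 23, 2127 → Sep 23, 2127: 31 days (August has 31).
Sep 23, 2127 → Oct 23, 2127: 30 days (September has 30).
Oct 23, 2127 → Nov 23, 2127: 31 days (October has 31).
Nov 23, 2127 → Dec 23, 2127: 30 days (November has 30).
Dec 23, 2127 → Dec 24, 2127: 1 days.
Total: 761 days.

761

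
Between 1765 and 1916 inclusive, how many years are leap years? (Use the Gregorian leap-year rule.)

Multiples of 4 in [1765,1916]: 38.
Of those, multiples of 100: 2 (not leap unless ÷400).
Multiples of 400: 0.
Leap years = 38 − 2 + 0 = 36.

36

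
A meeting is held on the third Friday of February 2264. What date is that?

February 19, 2264

February 1, 2264 is a Monday.
The first Friday is therefore February 5 (4 days later).
The third Friday is 5 + 2×7 = February 19.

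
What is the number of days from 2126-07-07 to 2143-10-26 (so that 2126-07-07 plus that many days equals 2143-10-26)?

6320

Jul 7, 2126 → Jul 7, 2127: 365 days.
Jul 7, 2127 → Jul 7, 2128: 366 days (Feb 29, 2128 is in that span).
Jul 7, 2128 → Jul 7, 2129: 365 days.
Jul 7, 2129 → Jul 7, 2130: 365 days.
Jul 7, 2130 → Jul 7, 2131: 365 days.
Jul 7, 2131 → Jul 7, 2132: 366 days (Feb 29, 2132 is in that span).
Jul 7, 2132 → Jul 7, 2133: 365 days.
Jul 7, 2133 → Jul 7, 2134: 365 days.
Jul 7, 2134 → Jul 7, 2135: 365 days.
Jul 7, 2135 → Jul 7, 2136: 366 days (Feb 29, 2136 is in that span).
Jul 7, 2136 → Jul 7, 2137: 365 days.
Jul 7, 2137 → Jul 7, 2138: 365 days.
Jul 7, 2138 → Jul 7, 2139: 365 days.
Jul 7, 2139 → Jul 7, 2140: 366 days (Feb 29, 2140 is in that span).
Jul 7, 2140 → Jul 7, 2141: 365 days.
Jul 7, 2141 → Jul 7, 2142: 365 days.
Jul 7, 2142 → Jul 7, 2143: 365 days.
Jul 7, 2143 → Aug 7, 2143: 31 days (July has 31).
Aug 7, 2143 → Sep 7, 2143: 31 days (August has 31).
Sep 7, 2143 → Oct 7, 2143: 30 days (September has 30).
Oct 7, 2143 → Oct 26, 2143: 19 days.
Total: 6320 days.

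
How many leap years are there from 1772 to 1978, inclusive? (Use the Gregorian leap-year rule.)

50

Multiples of 4 in [1772,1978]: 52.
Of those, multiples of 100: 2 (not leap unless ÷400).
Multiples of 400: 0.
Leap years = 52 − 2 + 0 = 50.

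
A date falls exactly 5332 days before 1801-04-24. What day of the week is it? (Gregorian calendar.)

Sunday

Apr 24, 1801 is a Friday.
5332 mod 7 = 5, so 5332 days before a Friday is Friday − 5 = Sunday.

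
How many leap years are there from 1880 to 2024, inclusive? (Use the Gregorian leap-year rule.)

36

Multiples of 4 in [1880,2024]: 37.
Of those, multiples of 100: 2 (not leap unless ÷400).
Multiples of 400: 1.
Leap years = 37 − 2 + 1 = 36.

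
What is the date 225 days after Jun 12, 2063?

Jun has 30 days: +19 → Jul 1, 2063 (206 left).
Jul has 31 days: +31 → Aug 1, 2063 (175 left).
Aug has 31 days: +31 → Sep 1, 2063 (144 left).
Sep has 30 days: +30 → Oct 1, 2063 (114 left).
Oct has 31 days: +31 → Nov 1, 2063 (83 left).
Nov has 30 days: +30 → Dec 1, 2063 (53 left).
Dec has 31 days: +31 → Jan 1, 2064 (22 left).
+22 → Jan 23, 2064.

January 23, 2064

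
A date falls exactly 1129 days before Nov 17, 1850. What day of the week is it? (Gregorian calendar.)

Friday

Nov 17, 1850 is a Sunday.
1129 mod 7 = 2, so 1129 days before a Sunday is Sunday − 2 = Friday.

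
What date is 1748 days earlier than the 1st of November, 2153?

January 18, 2149

−365 (one year) → Nov 1, 2152 (1383 left).
−366 (one year; includes Feb 29, 2152) → Nov 1, 2151 (1017 left).
−365 (one year) → Nov 1, 2150 (652 left).
−365 (one year) → Nov 1, 2149 (287 left).
−1 → Oct 31, 2149 (end of Oct, 31 days; 286 left).
−31 → Sep 30, 2149 (end of Sep, 30 days; 255 left).
−30 → Aug 31, 2149 (end of Aug, 31 days; 225 left).
−31 → Jul 31, 2149 (end of Jul, 31 days; 194 left).
−31 → Jun 30, 2149 (end of Jun, 30 days; 163 left).
−30 → May 31, 2149 (end of May, 31 days; 133 left).
−31 → Apr 30, 2149 (end of Apr, 30 days; 102 left).
−30 → Mar 31, 2149 (end of Mar, 31 days; 72 left).
−31 → Feb 28, 2149 (end of Feb, 28 days; 41 left).
−28 → Jan 31, 2149 (end of Jan, 31 days; 13 left).
−13 → Jan 18, 2149.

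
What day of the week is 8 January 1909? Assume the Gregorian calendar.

January 1, 1909 is a Friday.
Jan 1, 1909 → Jan 8, 1909: 7 days.
Total: 7 days.
7 mod 7 = 0, so Friday + 0 = Friday.

Friday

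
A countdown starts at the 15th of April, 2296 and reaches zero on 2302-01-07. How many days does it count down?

Apr 15, 2296 → Apr 15, 2297: 365 days.
Apr 15, 2297 → Apr 15, 2298: 365 days.
Apr 15, 2298 → Apr 15, 2299: 365 days.
Apr 15, 2299 → Apr 15, 2300: 365 days.
Apr 15, 2300 → Apr 15, 2301: 365 days.
Apr 15, 2301 → May 15, 2301: 30 days (April has 30).
May 15, 2301 → Jun 15, 2301: 31 days (May has 31).
Jun 15, 2301 → Jul 15, 2301: 30 days (June has 30).
Jul 15, 2301 → Aug 15, 2301: 31 days (July has 31).
Aug 15, 2301 → Sep 15, 2301: 31 days (August has 31).
Sep 15, 2301 → Oct 15, 2301: 30 days (September has 30).
Oct 15, 2301 → Nov 15, 2301: 31 days (October has 31).
Nov 15, 2301 → Dec 15, 2301: 30 days (November has 30).
Dec 15, 2301 → Jan 7, 2302: 23 days.
Total: 2092 days.

2092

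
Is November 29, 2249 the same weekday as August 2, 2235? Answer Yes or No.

No

From Aug 2, 2235 to Nov 29, 2249 is 5233 days.
5233 mod 7 = 4, so they are different weekdays.
(Aug 2, 2235 is a Sunday; Nov 29, 2249 is a Thursday.)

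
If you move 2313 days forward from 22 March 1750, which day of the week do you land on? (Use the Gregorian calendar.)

Wednesday

First find the weekday of Mar 22, 1750. Doomsday rule: the anchor day for the 1700s is Sunday. For year 50: 50÷12 = 4 r 2, and 2÷4 = 0, so 4+2+0 = 6.
Sunday + 6 ≡ Saturday — that's 1750's doomsday.
In March the doomsday date is Mar 14.
Mar 22 is 8 days after Mar 14; 8 mod 7 = 1, so Saturday + 1 = Sunday.
2313 mod 7 = 3, so 2313 days after a Sunday is Sunday + 3 = Wednesday.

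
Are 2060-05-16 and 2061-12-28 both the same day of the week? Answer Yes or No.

No

From May 16, 2060 to Dec 28, 2061 is 591 days.
591 mod 7 = 3, so they are different weekdays.
(May 16, 2060 is a Sunday; Dec 28, 2061 is a Wednesday.)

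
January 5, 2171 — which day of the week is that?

Doomsday rule: the anchor day for the 2100s is Sunday. For year 71: 71÷12 = 5 r 11, and 11÷4 = 2, so 5+11+2 = 18.
Sunday + 18 ≡ Thursday — that's 2171's doomsday.
In January the doomsday date is Jan 3 (2171 is not a leap year).
Jan 5 is 2 days after Jan 3; 2 mod 7 = 2, so Thursday + 2 = Saturday.

Saturday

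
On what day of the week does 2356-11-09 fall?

Friday

Doomsday rule: the anchor day for the 2300s is Wednesday. For year 56: 56÷12 = 4 r 8, and 8÷4 = 2, so 4+8+2 = 14.
Wednesday + 14 ≡ Wednesday — that's 2356's doomsday.
In November the doomsday date is Nov 7.
Nov 9 is 2 days after Nov 7; 2 mod 7 = 2, so Wednesday + 2 = Friday.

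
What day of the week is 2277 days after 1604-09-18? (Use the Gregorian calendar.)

Sep 18, 1604 is a Saturday.
2277 mod 7 = 2, so 2277 days after a Saturday is Saturday + 2 = Monday.

Monday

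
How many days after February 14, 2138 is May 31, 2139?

471

Feb 14, 2138 → Feb 14, 2139: 365 days.
Feb 14, 2139 → Mar 14, 2139: 28 days (February has 28).
Mar 14, 2139 → Apr 14, 2139: 31 days (March has 31).
Apr 14, 2139 → May 14, 2139: 30 days (April has 30).
May 14, 2139 → May 31, 2139: 17 days.
Total: 471 days.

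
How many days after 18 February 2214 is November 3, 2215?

Feb 18, 2214 → Feb 18, 2215: 365 days.
Feb 18, 2215 → Mar 18, 2215: 28 days (February has 28).
Mar 18, 2215 → Apr 18, 2215: 31 days (March has 31).
Apr 18, 2215 → May 18, 2215: 30 days (April has 30).
May 18, 2215 → Jun 18, 2215: 31 days (May has 31).
Jun 18, 2215 → Jul 18, 2215: 30 days (June has 30).
Jul 18, 2215 → Aug 18, 2215: 31 days (July has 31).
Aug 18, 2215 → Sep 18, 2215: 31 days (August has 31).
Sep 18, 2215 → Oct 18, 2215: 30 days (September has 30).
Oct 18, 2215 → Nov 3, 2215: 16 days.
Total: 623 days.

623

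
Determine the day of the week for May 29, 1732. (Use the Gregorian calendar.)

Thursday

Doomsday rule: the anchor day for the 1700s is Sunday. For year 32: 32÷12 = 2 r 8, and 8÷4 = 2, so 2+8+2 = 12.
Sunday + 12 ≡ Friday — that's 1732's doomsday.
In May the doomsday date is May 9.
May 29 is 20 days after May 9; 20 mod 7 = 6, so Friday + 6 = Thursday.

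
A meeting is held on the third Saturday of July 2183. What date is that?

July 19, 2183

July 1, 2183 is a Tuesday.
The first Saturday is therefore July 5 (4 days later).
The third Saturday is 5 + 2×7 = July 19.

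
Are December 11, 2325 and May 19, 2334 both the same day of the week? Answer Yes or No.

From Dec 11, 2325 to May 19, 2334 is 3081 days.
3081 mod 7 = 1, so they are different weekdays.
(Dec 11, 2325 is a Friday; May 19, 2334 is a Saturday.)

No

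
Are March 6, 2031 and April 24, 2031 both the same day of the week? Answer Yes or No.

Yes

From Mar 6, 2031 to Apr 24, 2031 is 49 days.
49 mod 7 = 0, so they are the same weekday.
(Mar 6, 2031 is a Thursday; Apr 24, 2031 is a Thursday.)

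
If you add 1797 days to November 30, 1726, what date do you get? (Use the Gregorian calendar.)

November 1, 1731

+365 (one year) → Nov 30, 1727 (1432 left).
+366 (one year; includes Feb 29, 1728) → Nov 30, 1728 (1066 left).
+365 (one year) → Nov 30, 1729 (701 left).
+365 (one year) → Nov 30, 1730 (336 left).
Nov has 30 days: +1 → Dec 1, 1730 (335 left).
Dec has 31 days: +31 → Jan 1, 1731 (304 left).
Jan has 31 days: +31 → Feb 1, 1731 (273 left).
Feb has 28 days: +28 → Mar 1, 1731 (245 left).
Mar has 31 days: +31 → Apr 1, 1731 (214 left).
Apr has 30 days: +30 → May 1, 1731 (184 left).
May has 31 days: +31 → Jun 1, 1731 (153 left).
Jun has 30 days: +30 → Jul 1, 1731 (123 left).
Jul has 31 days: +31 → Aug 1, 1731 (92 left).
Aug has 31 days: +31 → Sep 1, 1731 (61 left).
Sep has 30 days: +30 → Oct 1, 1731 (31 left).
Oct has 31 days: +31 → Nov 1, 1731 (0 left).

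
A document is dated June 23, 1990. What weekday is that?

Doomsday rule: the anchor day for the 1900s is Wednesday. For year 90: 90÷12 = 7 r 6, and 6÷4 = 1, so 7+6+1 = 14.
Wednesday + 14 ≡ Wednesday — that's 1990's doomsday.
In June the doomsday date is Jun 6.
Jun 23 is 17 days after Jun 6; 17 mod 7 = 3, so Wednesday + 3 = Saturday.

Saturday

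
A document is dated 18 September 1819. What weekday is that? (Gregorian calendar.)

Saturday

Doomsday rule: the anchor day for the 1800s is Friday. For year 19: 19÷12 = 1 r 7, and 7÷4 = 1, so 1+7+1 = 9.
Friday + 9 ≡ Sunday — that's 1819's doomsday.
In September the doomsday date is Sep 5.
Sep 18 is 13 days after Sep 5; 13 mod 7 = 6, so Sunday + 6 = Saturday.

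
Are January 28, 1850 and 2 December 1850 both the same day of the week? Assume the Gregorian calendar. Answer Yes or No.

Yes

From Jan 28, 1850 to Dec 2, 1850 is 308 days.
308 mod 7 = 0, so they are the same weekday.
(Jan 28, 1850 is a Monday; Dec 2, 1850 is a Monday.)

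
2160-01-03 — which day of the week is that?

Doomsday rule: the anchor day for the 2100s is Sunday. For year 60: 60÷12 = 5 r 0, and 0÷4 = 0, so 5+0+0 = 5.
Sunday + 5 ≡ Friday — that's 2160's doomsday.
In January the doomsday date is Jan 4 (2160 is a leap year (divisible by 4)).
Jan 3 is 1 day before Jan 4; 1 mod 7 = 1, so Friday − 1 = Thursday.

Thursday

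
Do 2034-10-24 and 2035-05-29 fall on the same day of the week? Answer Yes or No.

Yes

From Oct 24, 2034 to May 29, 2035 is 217 days.
217 mod 7 = 0, so they are the same weekday.
(Oct 24, 2034 is a Tuesday; May 29, 2035 is a Tuesday.)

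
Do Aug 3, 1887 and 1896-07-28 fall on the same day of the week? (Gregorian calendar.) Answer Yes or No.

No

From Aug 3, 1887 to Jul 28, 1896 is 3282 days.
3282 mod 7 = 6, so they are different weekdays.
(Aug 3, 1887 is a Wednesday; Jul 28, 1896 is a Tuesday.)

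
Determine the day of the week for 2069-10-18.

Doomsday rule: the anchor day for the 2000s is Tuesday. For year 69: 69÷12 = 5 r 9, and 9÷4 = 2, so 5+9+2 = 16.
Tuesday + 16 ≡ Thursday — that's 2069's doomsday.
In October the doomsday date is Oct 10.
Oct 18 is 8 days after Oct 10; 8 mod 7 = 1, so Thursday + 1 = Friday.

Friday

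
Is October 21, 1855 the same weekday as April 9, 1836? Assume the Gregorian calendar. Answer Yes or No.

From Apr 9, 1836 to Oct 21, 1855 is 7134 days.
7134 mod 7 = 1, so they are different weekdays.
(Apr 9, 1836 is a Saturday; Oct 21, 1855 is a Sunday.)

No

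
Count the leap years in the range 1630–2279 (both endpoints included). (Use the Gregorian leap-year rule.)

157

Multiples of 4 in [1630,2279]: 162.
Of those, multiples of 100: 6 (not leap unless ÷400).
Multiples of 400: 1.
Leap years = 162 − 6 + 1 = 157.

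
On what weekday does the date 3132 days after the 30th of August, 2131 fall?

First find the weekday of Aug 30, 2131. Doomsday rule: the anchor day for the 2100s is Sunday. For year 31: 31÷12 = 2 r 7, and 7÷4 = 1, so 2+7+1 = 10.
Sunday + 10 ≡ Wednesday — that's 2131's doomsday.
In August the doomsday date is Aug 8.
Aug 30 is 22 days after Aug 8; 22 mod 7 = 1, so Wednesday + 1 = Thursday.
3132 mod 7 = 3, so 3132 days after a Thursday is Thursday + 3 = Sunday.

Sunday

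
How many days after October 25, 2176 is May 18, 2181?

1666

Oct 25, 2176 → Oct 25, 2177: 365 days.
Oct 25, 2177 → Oct 25, 2178: 365 days.
Oct 25, 2178 → Oct 25, 2179: 365 days.
Oct 25, 2179 → Oct 25, 2180: 366 days (Feb 29, 2180 is in that span).
Oct 25, 2180 → Nov 25, 2180: 31 days (October has 31).
Nov 25, 2180 → Dec 25, 2180: 30 days (November has 30).
Dec 25, 2180 → Jan 25, 2181: 31 days (December has 31).
Jan 25, 2181 → Feb 25, 2181: 31 days (January has 31).
Feb 25, 2181 → Mar 25, 2181: 28 days (February has 28).
Mar 25, 2181 → Apr 25, 2181: 31 days (March has 31).
Apr 25, 2181 → May 18, 2181: 23 days.
Total: 1666 days.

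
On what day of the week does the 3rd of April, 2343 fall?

Saturday

Doomsday rule: the anchor day for the 2300s is Wednesday. For year 43: 43÷12 = 3 r 7, and 7÷4 = 1, so 3+7+1 = 11.
Wednesday + 11 ≡ Sunday — that's 2343's doomsday.
In April the doomsday date is Apr 4.
Apr 3 is 1 day before Apr 4; 1 mod 7 = 1, so Sunday − 1 = Saturday.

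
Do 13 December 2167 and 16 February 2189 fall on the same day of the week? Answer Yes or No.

From Dec 13, 2167 to Feb 16, 2189 is 7736 days.
7736 mod 7 = 1, so they are different weekdays.
(Dec 13, 2167 is a Sunday; Feb 16, 2189 is a Monday.)

No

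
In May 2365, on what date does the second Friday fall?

May 1, 2365 is a Saturday.
The first Friday is therefore May 7 (6 days later).
The second Friday is 7 + 1×7 = May 14.

May 14, 2365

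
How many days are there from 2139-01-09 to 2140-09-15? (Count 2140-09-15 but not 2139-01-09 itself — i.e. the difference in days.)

Jan 9, 2139 → Jan 9, 2140: 365 days.
Jan 9, 2140 → Feb 9, 2140: 31 days (January has 31).
Feb 9, 2140 → Mar 9, 2140: 29 days (February has 29).
Mar 9, 2140 → Apr 9, 2140: 31 days (March has 31).
Apr 9, 2140 → May 9, 2140: 30 days (April has 30).
May 9, 2140 → Jun 9, 2140: 31 days (May has 31).
Jun 9, 2140 → Jul 9, 2140: 30 days (June has 30).
Jul 9, 2140 → Aug 9, 2140: 31 days (July has 31).
Aug 9, 2140 → Sep 9, 2140: 31 days (August has 31).
Sep 9, 2140 → Sep 15, 2140: 6 days.
Total: 615 days.

615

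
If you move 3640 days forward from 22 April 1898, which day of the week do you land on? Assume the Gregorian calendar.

Friday

First find the weekday of Apr 22, 1898. Doomsday rule: the anchor day for the 1800s is Friday. For year 98: 98÷12 = 8 r 2, and 2÷4 = 0, so 8+2+0 = 10.
Friday + 10 ≡ Monday — that's 1898's doomsday.
In April the doomsday date is Apr 4.
Apr 22 is 18 days after Apr 4; 18 mod 7 = 4, so Monday + 4 = Friday.
3640 mod 7 = 0, so 3640 days after a Friday is Friday + 0 = Friday.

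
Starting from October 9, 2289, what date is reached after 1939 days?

January 30, 2295

+365 (one year) → Oct 9, 2290 (1574 left).
+365 (one year) → Oct 9, 2291 (1209 left).
+366 (one year; includes Feb 29, 2292) → Oct 9, 2292 (843 left).
+365 (one year) → Oct 9, 2293 (478 left).
+365 (one year) → Oct 9, 2294 (113 left).
Oct has 31 days: +23 → Nov 1, 2294 (90 left).
Nov has 30 days: +30 → Dec 1, 2294 (60 left).
Dec has 31 days: +31 → Jan 1, 2295 (29 left).
+29 → Jan 30, 2295.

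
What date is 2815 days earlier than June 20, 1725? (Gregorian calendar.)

−365 (one year) → Jun 20, 1724 (2450 left).
−366 (one year; includes Feb 29, 1724) → Jun 20, 1723 (2084 left).
−365 (one year) → Jun 20, 1722 (1719 left).
−365 (one year) → Jun 20, 1721 (1354 left).
−365 (one year) → Jun 20, 1720 (989 left).
−366 (one year; includes Feb 29, 1720) → Jun 20, 1719 (623 left).
−365 (one year) → Jun 20, 1718 (258 left).
−20 → May 31, 1718 (end of May, 31 days; 238 left).
−31 → Apr 30, 1718 (end of Apr, 30 days; 207 left).
−30 → Mar 31, 1718 (end of Mar, 31 days; 177 left).
−31 → Feb 28, 1718 (end of Feb, 28 days; 146 left).
−28 → Jan 31, 1718 (end of Jan, 31 days; 118 left).
−31 → Dec 31, 1717 (end of Dec, 31 days; 87 left).
−31 → Nov 30, 1717 (end of Nov, 30 days; 56 left).
−30 → Oct 31, 1717 (end of Oct, 31 days; 26 left).
−26 → Oct 5, 1717.

October 5, 1717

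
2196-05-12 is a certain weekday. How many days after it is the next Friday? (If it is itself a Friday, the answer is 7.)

May 12, 2196 is a Thursday.
From Thursday to the next Friday is 1 day.

1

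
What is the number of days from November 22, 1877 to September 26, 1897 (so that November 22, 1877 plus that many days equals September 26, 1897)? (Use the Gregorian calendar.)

7248

Nov 22, 1877 → Nov 22, 1878: 365 days.
Nov 22, 1878 → Nov 22, 1879: 365 days.
Nov 22, 1879 → Nov 22, 1880: 366 days (Feb 29, 1880 is in that span).
Nov 22, 1880 → Nov 22, 1881: 365 days.
Nov 22, 1881 → Nov 22, 1882: 365 days.
Nov 22, 1882 → Nov 22, 1883: 365 days.
Nov 22, 1883 → Nov 22, 1884: 366 days (Feb 29, 1884 is in that span).
Nov 22, 1884 → Nov 22, 1885: 365 days.
Nov 22, 1885 → Nov 22, 1886: 365 days.
Nov 22, 1886 → Nov 22, 1887: 365 days.
Nov 22, 1887 → Nov 22, 1888: 366 days (Feb 29, 1888 is in that span).
Nov 22, 1888 → Nov 22, 1889: 365 days.
Nov 22, 1889 → Nov 22, 1890: 365 days.
Nov 22, 1890 → Nov 22, 1891: 365 days.
Nov 22, 1891 → Nov 22, 1892: 366 days (Feb 29, 1892 is in that span).
Nov 22, 1892 → Nov 22, 1893: 365 days.
Nov 22, 1893 → Nov 22, 1894: 365 days.
Nov 22, 1894 → Nov 22, 1895: 365 days.
Nov 22, 1895 → Nov 22, 1896: 366 days (Feb 29, 1896 is in that span).
Nov 22, 1896 → Dec 22, 1896: 30 days (November has 30).
Dec 22, 1896 → Jan 22, 1897: 31 days (December has 31).
Jan 22, 1897 → Feb 22, 1897: 31 days (January has 31).
Feb 22, 1897 → Mar 22, 1897: 28 days (February has 28).
Mar 22, 1897 → Apr 22, 1897: 31 days (March has 31).
Apr 22, 1897 → May 22, 1897: 30 days (April has 30).
May 22, 1897 → Jun 22, 1897: 31 days (May has 31).
Jun 22, 1897 → Jul 22, 1897: 30 days (June has 30).
Jul 22, 1897 → Aug 22, 1897: 31 days (July has 31).
Aug 22, 1897 → Sep 22, 1897: 31 days (August has 31).
Sep 22, 1897 → Sep 26, 1897: 4 days.
Total: 7248 days.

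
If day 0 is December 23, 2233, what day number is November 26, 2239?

2164

Dec 23, 2233 → Dec 23, 2234: 365 days.
Dec 23, 2234 → Dec 23, 2235: 365 days.
Dec 23, 2235 → Dec 23, 2236: 366 days (Feb 29, 2236 is in that span).
Dec 23, 2236 → Dec 23, 2237: 365 days.
Dec 23, 2237 → Dec 23, 2238: 365 days.
Dec 23, 2238 → Jan 23, 2239: 31 days (December has 31).
Jan 23, 2239 → Feb 23, 2239: 31 days (January has 31).
Feb 23, 2239 → Mar 23, 2239: 28 days (February has 28).
Mar 23, 2239 → Apr 23, 2239: 31 days (March has 31).
Apr 23, 2239 → May 23, 2239: 30 days (April has 30).
May 23, 2239 → Jun 23, 2239: 31 days (May has 31).
Jun 23, 2239 → Jul 23, 2239: 30 days (June has 30).
Jul 23, 2239 → Aug 23, 2239: 31 days (July has 31).
Aug 23, 2239 → Sep 23, 2239: 31 days (August has 31).
Sep 23, 2239 → Oct 23, 2239: 30 days (September has 30).
Oct 23, 2239 → Nov 23, 2239: 31 days (October has 31).
Nov 23, 2239 → Nov 26, 2239: 3 days.
Total: 2164 days.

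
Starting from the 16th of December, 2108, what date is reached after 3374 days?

March 13, 2118

+365 (one year) → Dec 16, 2109 (3009 left).
+365 (one year) → Dec 16, 2110 (2644 left).
+365 (one year) → Dec 16, 2111 (2279 left).
+366 (one year; includes Feb 29, 2112) → Dec 16, 2112 (1913 left).
+365 (one year) → Dec 16, 2113 (1548 left).
+365 (one year) → Dec 16, 2114 (1183 left).
+365 (one year) → Dec 16, 2115 (818 left).
+366 (one year; includes Feb 29, 2116) → Dec 16, 2116 (452 left).
+365 (one year) → Dec 16, 2117 (87 left).
Dec has 31 days: +16 → Jan 1, 2118 (71 left).
Jan has 31 days: +31 → Feb 1, 2118 (40 left).
Feb has 28 days: +28 → Mar 1, 2118 (12 left).
+12 → Mar 13, 2118.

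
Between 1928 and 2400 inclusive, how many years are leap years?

Multiples of 4 in [1928,2400]: 119.
Of those, multiples of 100: 5 (not leap unless ÷400).
Multiples of 400: 2.
Leap years = 119 − 5 + 2 = 116.

116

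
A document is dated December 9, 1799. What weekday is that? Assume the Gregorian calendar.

Monday

Doomsday rule: the anchor day for the 1700s is Sunday. For year 99: 99÷12 = 8 r 3, and 3÷4 = 0, so 8+3+0 = 11.
Sunday + 11 ≡ Thursday — that's 1799's doomsday.
In December the doomsday date is Dec 12.
Dec 9 is 3 days before Dec 12; 3 mod 7 = 3, so Thursday − 3 = Monday.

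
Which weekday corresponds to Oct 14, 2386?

Doomsday rule: the anchor day for the 2300s is Wednesday. For year 86: 86÷12 = 7 r 2, and 2÷4 = 0, so 7+2+0 = 9.
Wednesday + 9 ≡ Friday — that's 2386's doomsday.
In October the doomsday date is Oct 10.
Oct 14 is 4 days after Oct 10; 4 mod 7 = 4, so Friday + 4 = Tuesday.

Tuesday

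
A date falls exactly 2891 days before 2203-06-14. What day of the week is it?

Jun 14, 2203 is a Tuesday.
2891 mod 7 = 0, so 2891 days before a Tuesday is Tuesday − 0 = Tuesday.

Tuesday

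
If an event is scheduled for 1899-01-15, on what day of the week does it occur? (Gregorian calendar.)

Doomsday rule: the anchor day for the 1800s is Friday. For year 99: 99÷12 = 8 r 3, and 3÷4 = 0, so 8+3+0 = 11.
Friday + 11 ≡ Tuesday — that's 1899's doomsday.
In January the doomsday date is Jan 3 (1899 is not a leap year).
Jan 15 is 12 days after Jan 3; 12 mod 7 = 5, so Tuesday + 5 = Sunday.

Sunday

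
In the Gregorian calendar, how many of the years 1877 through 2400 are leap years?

127

Multiples of 4 in [1877,2400]: 131.
Of those, multiples of 100: 6 (not leap unless ÷400).
Multiples of 400: 2.
Leap years = 131 − 6 + 2 = 127.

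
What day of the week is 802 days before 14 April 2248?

First find the weekday of Apr 14, 2248. Doomsday rule: the anchor day for the 2200s is Friday. For year 48: 48÷12 = 4 r 0, and 0÷4 = 0, so 4+0+0 = 4.
Friday + 4 ≡ Tuesday — that's 2248's doomsday.
In April the doomsday date is Apr 4.
Apr 14 is 10 days after Apr 4; 10 mod 7 = 3, so Tuesday + 3 = Friday.
802 mod 7 = 4, so 802 days before a Friday is Friday − 4 = Monday.

Monday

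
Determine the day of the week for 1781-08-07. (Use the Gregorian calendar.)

Doomsday rule: the anchor day for the 1700s is Sunday. For year 81: 81÷12 = 6 r 9, and 9÷4 = 2, so 6+9+2 = 17.
Sunday + 17 ≡ Wednesday — that's 1781's doomsday.
In August the doomsday date is Aug 8.
Aug 7 is 1 day before Aug 8; 1 mod 7 = 1, so Wednesday − 1 = Tuesday.

Tuesday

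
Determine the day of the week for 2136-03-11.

Sunday

January 1, 2136 is a Sunday.
Jan 1, 2136 → Feb 1, 2136: 31 days (January has 31).
Feb 1, 2136 → Mar 1, 2136: 29 days (February has 29).
Mar 1, 2136 → Mar 11, 2136: 10 days.
Total: 70 days.
70 mod 7 = 0, so Sunday + 0 = Sunday.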